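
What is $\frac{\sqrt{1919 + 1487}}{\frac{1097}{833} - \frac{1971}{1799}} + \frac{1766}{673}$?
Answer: $\frac{1766}{673} + \frac{214081 \sqrt{3406}}{47380} \approx 266.32$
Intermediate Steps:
$\frac{\sqrt{1919 + 1487}}{\frac{1097}{833} - \frac{1971}{1799}} + \frac{1766}{673} = \frac{\sqrt{3406}}{1097 \cdot \frac{1}{833} - \frac{1971}{1799}} + 1766 \cdot \frac{1}{673} = \frac{\sqrt{3406}}{\frac{1097}{833} - \frac{1971}{1799}} + \frac{1766}{673} = \frac{\sqrt{3406}}{\frac{47380}{214081}} + \frac{1766}{673} = \sqrt{3406} \cdot \frac{214081}{47380} + \frac{1766}{673} = \frac{214081 \sqrt{3406}}{47380} + \frac{1766}{673} = \frac{1766}{673} + \frac{214081 \sqrt{3406}}{47380}$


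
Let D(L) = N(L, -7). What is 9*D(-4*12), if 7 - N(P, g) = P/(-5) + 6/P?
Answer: -891/40 ≈ -22.275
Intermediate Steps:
N(P, g) = 7 - 6/P + P/5 (N(P, g) = 7 - (P/(-5) + 6/P) = 7 - (P*(-⅕) + 6/P) = 7 - (-P/5 + 6/P) = 7 - (6/P - P/5) = 7 + (-6/P + P/5) = 7 - 6/P + P/5)
D(L) = 7 - 6/L + L/5
9*D(-4*12) = 9*(7 - 6/((-4*12)) + (-4*12)/5) = 9*(7 - 6/(-48) + (⅕)*(-48)) = 9*(7 - 6*(-1/48) - 48/5) = 9*(7 + ⅛ - 48/5) = 9*(-99/40) = -891/40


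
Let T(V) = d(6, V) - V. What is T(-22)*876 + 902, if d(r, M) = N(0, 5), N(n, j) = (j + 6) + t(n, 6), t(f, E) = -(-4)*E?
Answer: 50834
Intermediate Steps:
t(f, E) = 4*E
N(n, j) = 30 + j (N(n, j) = (j + 6) + 4*6 = (6 + j) + 24 = 30 + j)
d(r, M) = 35 (d(r, M) = 30 + 5 = 35)
T(V) = 35 - V
T(-22)*876 + 902 = (35 - 1*(-22))*876 + 902 = (35 + 22)*876 + 902 = 57*876 + 902 = 49932 + 902 = 50834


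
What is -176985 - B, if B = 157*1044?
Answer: -340893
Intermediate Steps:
B = 163908
-176985 - B = -176985 - 1*163908 = -176985 - 163908 = -340893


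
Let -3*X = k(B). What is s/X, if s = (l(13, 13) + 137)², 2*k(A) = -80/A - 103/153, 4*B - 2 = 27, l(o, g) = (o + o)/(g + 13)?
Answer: 506989368/51947 ≈ 9759.8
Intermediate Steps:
l(o, g) = 2*o/(13 + g) (l(o, g) = (2*o)/(13 + g) = 2*o/(13 + g))
B = 29/4 (B = ½ + (¼)*27 = ½ + 27/4 = 29/4 ≈ 7.2500)
k(A) = -103/306 - 40/A (k(A) = (-80/A - 103/153)/2 = (-103/153 - 80/A)/2 = -103/306 - 40/A)
s = 19044 (s = (2*13/(13 + 13) + 137)² = (2*13/26 + 137)² = (2*13*(1/26) + 137)² = (1 + 137)² = 138² = 19044)
X = 51947/26622 (X = -(-103/306 - 40/29/4)/3 = -(-103/306 - 40*4/29)/3 = -(-103/306 - 160/29)/3 = -⅓*(-51947/8874) = 51947/26622 ≈ 1.9513)
s/X = 19044/(51947/26622) = 19044*(26622/51947) = 506989368/51947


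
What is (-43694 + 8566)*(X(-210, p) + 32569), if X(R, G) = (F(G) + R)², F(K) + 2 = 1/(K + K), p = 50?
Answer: -3403409655991/1250 ≈ -2.7227e+9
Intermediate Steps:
F(K) = -2 + 1/(2*K) (F(K) = -2 + 1/(K + K) = -2 + 1/(2*K))
X(R, G) = (-2 + R + 1/(2*G))² (X(R, G) = ((-2 + 1/(2*G)) + R)² = (-2 + R + 1/(2*G))²)
(-43694 + 8566)*(X(-210, p) + 32569) = (-43694 + 8566)*((¼)*(1 + 2*50*(-2 - 210))²/50² + 32569) = -35128*((¼)*(1/2500)*(1 + 2*50*(-212))² + 32569) = -35128*((¼)*(1/2500)*(1 - 21200)² + 32569) = -35128*((¼)*(1/2500)*(-21199)² + 32569) = -35128*((¼)*(1/2500)*449397601 + 32569) = -35128*(449397601/10000 + 32569) = -35128*775087601/10000 = -3403409655991/1250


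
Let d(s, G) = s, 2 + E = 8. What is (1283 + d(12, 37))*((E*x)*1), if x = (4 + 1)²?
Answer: 194250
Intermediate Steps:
E = 6 (E = -2 + 8 = 6)
x = 25 (x = 5² = 25)
(1283 + d(12, 37))*((E*x)*1) = (1283 + 12)*((6*25)*1) = 1295*(150*1) = 1295*150 = 194250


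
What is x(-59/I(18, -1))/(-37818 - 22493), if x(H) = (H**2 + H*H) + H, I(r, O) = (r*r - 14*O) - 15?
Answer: 295/153467959 ≈ 1.9222e-6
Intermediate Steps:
I(r, O) = -15 + r**2 - 14*O (I(r, O) = (r**2 - 14*O) - 15 = -15 + r**2 - 14*O)
x(H) = H + 2*H**2 (x(H) = (H**2 + H**2) + H = 2*H**2 + H = H + 2*H**2)
x(-59/I(18, -1))/(-37818 - 22493) = ((-59/(-15 + 18**2 - 14*(-1)))*(1 + 2*(-59/(-15 + 18**2 - 14*(-1)))))/(-37818 - 22493) = ((-59/(-15 + 324 + 14))*(1 + 2*(-59/(-15 + 324 + 14))))/(-60311) = ((-59/323)*(1 + 2*(-59/323)))*(-1/60311) = ((-59*1/323)*(1 + 2*(-59*1/323)))*(-1/60311) = -59*(1 + 2*(-59/323))/323*(-1/60311) = -59*(1 - 118/323)/323*(-1/60311) = -59/323*205/323*(-1/60311) = -12095/104329*(-1/60311) = 295/153467959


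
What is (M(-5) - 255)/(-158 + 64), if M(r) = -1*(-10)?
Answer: 245/94 ≈ 2.6064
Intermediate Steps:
M(r) = 10
(M(-5) - 255)/(-158 + 64) = (10 - 255)/(-158 + 64) = -245/(-94) = -245*(-1/94) = 245/94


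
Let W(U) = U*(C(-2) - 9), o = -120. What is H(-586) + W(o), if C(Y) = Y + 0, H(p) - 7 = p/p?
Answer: 1328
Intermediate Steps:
H(p) = 8 (H(p) = 7 + p/p = 7 + 1 = 8)
C(Y) = Y
W(U) = -11*U (W(U) = U*(-2 - 9) = U*(-11) = -11*U)
H(-586) + W(o) = 8 - 11*(-120) = 8 + 1320 = 1328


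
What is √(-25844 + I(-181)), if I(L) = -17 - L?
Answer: 4*I*√1605 ≈ 160.25*I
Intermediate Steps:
√(-25844 + I(-181)) = √(-25844 + (-17 - 1*(-181))) = √(-25844 + (-17 + 181)) = √(-25844 + 164) = √(-25680) = 4*I*√1605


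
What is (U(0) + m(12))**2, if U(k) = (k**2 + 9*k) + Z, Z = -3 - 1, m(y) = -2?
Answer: 36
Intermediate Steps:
Z = -4
U(k) = -4 + k**2 + 9*k (U(k) = (k**2 + 9*k) - 4 = -4 + k**2 + 9*k)
(U(0) + m(12))**2 = ((-4 + 0**2 + 9*0) - 2)**2 = ((-4 + 0 + 0) - 2)**2 = (-4 - 2)**2 = (-6)**2 = 36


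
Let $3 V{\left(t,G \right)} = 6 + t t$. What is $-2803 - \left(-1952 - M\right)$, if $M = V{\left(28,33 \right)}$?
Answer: $- \frac{1763}{3} \approx -587.67$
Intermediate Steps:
$V{\left(t,G \right)} = 2 + \frac{t^{2}}{3}$ ($V{\left(t,G \right)} = \frac{6 + t t}{3} = \frac{6 + t^{2}}{3} = 2 + \frac{t^{2}}{3}$)
$M = \frac{790}{3}$ ($M = 2 + \frac{28^{2}}{3} = 2 + \frac{1}{3} \cdot 784 = 2 + \frac{784}{3} = \frac{790}{3} \approx 263.33$)
$-2803 - \left(-1952 - M\right) = -2803 - \left(-1952 - \frac{790}{3}\right) = -2803 - - \frac{6646}{3} = -2803 + \frac{6646}{3} = - \frac{1763}{3}$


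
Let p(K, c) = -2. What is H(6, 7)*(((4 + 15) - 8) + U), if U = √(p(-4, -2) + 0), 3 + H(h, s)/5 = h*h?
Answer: 1815 + 165*I*√2 ≈ 1815.0 + 233.35*I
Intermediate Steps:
H(h, s) = -15 + 5*h² (H(h, s) = -15 + 5*(h*h) = -15 + 5*h²)
U = I*√2 (U = √(-2 + 0) = √(-2) = I*√2 ≈ 1.4142*I)
H(6, 7)*(((4 + 15) - 8) + U) = (-15 + 5*6²)*(((4 + 15) - 8) + I*√2) = (-15 + 5*36)*((19 - 8) + I*√2) = (-15 + 180)*(11 + I*√2) = 165*(11 + I*√2) = 1815 + 165*I*√2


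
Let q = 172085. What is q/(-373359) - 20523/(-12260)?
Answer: 5552684657/4577381340 ≈ 1.2131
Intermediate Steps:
q/(-373359) - 20523/(-12260) = 172085/(-373359) - 20523/(-12260) = 172085*(-1/373359) - 20523*(-1/12260) = -172085/373359 + 20523/12260 = 5552684657/4577381340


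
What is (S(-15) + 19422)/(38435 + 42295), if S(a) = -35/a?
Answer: 58273/242190 ≈ 0.24061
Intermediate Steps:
(S(-15) + 19422)/(38435 + 42295) = (-35/(-15) + 19422)/(38435 + 42295) = (-35*(-1/15) + 19422)/80730 = (7/3 + 19422)*(1/80730) = (58273/3)*(1/80730) = 58273/242190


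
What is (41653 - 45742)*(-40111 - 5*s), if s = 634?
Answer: 176976009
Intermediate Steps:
(41653 - 45742)*(-40111 - 5*s) = (41653 - 45742)*(-40111 - 5*634) = -4089*(-40111 - 3170) = -4089*(-43281) = 176976009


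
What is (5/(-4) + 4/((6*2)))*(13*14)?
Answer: -1001/6 ≈ -166.83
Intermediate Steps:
(5/(-4) + 4/((6*2)))*(13*14) = (5*(-1/4) + 4/12)*182 = (-5/4 + 4*(1/12))*182 = (-5/4 + 1/3)*182 = -11/12*182 = -1001/6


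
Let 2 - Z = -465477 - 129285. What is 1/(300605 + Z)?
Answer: 1/895369 ≈ 1.1169e-6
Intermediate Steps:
Z = 594764 (Z = 2 - (-465477 - 129285) = 2 - 1*(-594762) = 2 + 594762 = 594764)
1/(300605 + Z) = 1/(300605 + 594764) = 1/895369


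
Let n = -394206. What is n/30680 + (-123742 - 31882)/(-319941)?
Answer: -60674058763/4907894940 ≈ -12.363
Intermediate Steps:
n/30680 + (-123742 - 31882)/(-319941) = -394206/30680 + (-123742 - 31882)/(-319941) = -394206*1/30680 - 155624*(-1/319941) = -197103/15340 + 155624/319941 = -60674058763/4907894940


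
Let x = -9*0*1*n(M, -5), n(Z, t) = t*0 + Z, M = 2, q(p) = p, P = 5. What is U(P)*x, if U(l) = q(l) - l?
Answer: 0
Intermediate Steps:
n(Z, t) = Z (n(Z, t) = 0 + Z = Z)
U(l) = 0 (U(l) = l - l = 0)
x = 0 (x = -9*0*1*2 = -0*2 = -9*0 = 0)
U(P)*x = 0*0 = 0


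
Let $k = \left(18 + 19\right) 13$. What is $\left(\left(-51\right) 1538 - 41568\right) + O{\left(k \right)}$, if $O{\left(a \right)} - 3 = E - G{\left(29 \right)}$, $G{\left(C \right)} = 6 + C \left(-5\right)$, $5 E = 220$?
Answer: $-119820$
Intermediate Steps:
$E = 44$ ($E = \frac{1}{5} \cdot 220 = 44$)
$k = 481$ ($k = 37 \cdot 13 = 481$)
$G{\left(C \right)} = 6 - 5 C$
$O{\left(a \right)} = 186$ ($O{\left(a \right)} = 3 + \left(44 - \left(6 - 145\right)\right) = 3 + \left(44 - -139\right) = 3 + \left(44 + 139\right) = 3 + 183 = 186$)
$\left(\left(-51\right) 1538 - 41568\right) + O{\left(k \right)} = \left(\left(-51\right) 1538 - 41568\right) + 186 = \left(-78438 - 41568\right) + 186 = -120006 + 186 = -119820$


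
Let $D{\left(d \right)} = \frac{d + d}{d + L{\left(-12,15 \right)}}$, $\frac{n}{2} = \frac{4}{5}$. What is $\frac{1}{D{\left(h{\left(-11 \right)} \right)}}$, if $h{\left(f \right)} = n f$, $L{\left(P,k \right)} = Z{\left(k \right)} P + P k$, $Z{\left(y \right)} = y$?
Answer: $\frac{118}{11} \approx 10.727$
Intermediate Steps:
$n = \frac{8}{5}$ ($n = 2 \cdot \frac{4}{5} = \frac{8}{5} \approx 1.6$)
$L{\left(P,k \right)} = 2 P k$ ($L{\left(P,k \right)} = k P + P k = P k + P k = 2 P k$)
$h{\left(f \right)} = \frac{8 f}{5}$
$D{\left(d \right)} = \frac{2 d}{-360 + d}$ ($D{\left(d \right)} = \frac{d + d}{d + 2 \left(-12\right) 15} = \frac{2 d}{d - 360} = \frac{2 d}{-360 + d}$)
$\frac{1}{D{\left(h{\left(-11 \right)} \right)}} = \frac{1}{2 \cdot \frac{8}{5} \left(-11\right) \frac{1}{-360 + \frac{8}{5} \left(-11\right)}} = \frac{1}{2 \left(- \frac{88}{5}\right) \frac{1}{-360 - \frac{88}{5}}} = \frac{1}{2 \left(- \frac{88}{5}\right) \frac{1}{- \frac{1888}{5}}} = \frac{1}{2 \left(- \frac{88}{5}\right) \left(- \frac{5}{1888}\right)} = \frac{1}{\frac{11}{118}} = \frac{118}{11}$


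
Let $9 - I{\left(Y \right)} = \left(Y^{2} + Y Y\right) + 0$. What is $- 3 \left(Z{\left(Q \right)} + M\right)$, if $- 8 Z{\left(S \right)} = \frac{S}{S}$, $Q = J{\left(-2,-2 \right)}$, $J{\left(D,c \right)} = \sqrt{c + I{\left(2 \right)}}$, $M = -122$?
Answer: $\frac{2931}{8} \approx 366.38$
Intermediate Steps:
$I{\left(Y \right)} = 9 - 2 Y^{2}$ ($I{\left(Y \right)} = 9 - \left(\left(Y^{2} + Y Y\right) + 0\right) = 9 - \left(\left(Y^{2} + Y^{2}\right) + 0\right) = 9 - \left(2 Y^{2} + 0\right) = 9 - 2 Y^{2}$)
$J{\left(D,c \right)} = \sqrt{1 + c}$ ($J{\left(D,c \right)} = \sqrt{c + \left(9 - 2 \cdot 2^{2}\right)} = \sqrt{c + \left(9 - 8\right)} = \sqrt{c + 1} = \sqrt{1 + c}$)
$Q = i$ ($Q = \sqrt{1 - 2} = \sqrt{-1} = i \approx 1.0 i$)
$Z{\left(S \right)} = - \frac{1}{8}$ ($Z{\left(S \right)} = - \frac{S \frac{1}{S}}{8} = \left(- \frac{1}{8}\right) 1 = - \frac{1}{8}$)
$- 3 \left(Z{\left(Q \right)} + M\right) = - 3 \left(- \frac{1}{8} - 122\right) = \left(-3\right) \left(- \frac{977}{8}\right) = \frac{2931}{8}$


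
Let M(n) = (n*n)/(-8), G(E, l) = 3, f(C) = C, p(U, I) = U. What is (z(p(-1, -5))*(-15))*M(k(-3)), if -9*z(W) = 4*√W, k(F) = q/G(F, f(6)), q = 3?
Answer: -5*I/6 ≈ -0.83333*I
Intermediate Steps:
k(F) = 1 (k(F) = 3/3 = 3*(⅓) = 1)
M(n) = -n²/8 (M(n) = n²*(-⅛) = -n²/8)
z(W) = -4*√W/9
(z(p(-1, -5))*(-15))*M(k(-3)) = (-4*I/9*(-15))*(-⅛*1²) = (-4*I/9*(-15))*(-⅛*1) = (20*I/3)*(-⅛) = -5*I/6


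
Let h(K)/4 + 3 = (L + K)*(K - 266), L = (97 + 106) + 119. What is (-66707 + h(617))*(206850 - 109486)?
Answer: 121864384868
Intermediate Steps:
L = 322 (L = 203 + 119 = 322)
h(K) = -12 + 4*(-266 + K)*(322 + K) (h(K) = -12 + 4*((322 + K)*(K - 266)) = -12 + 4*((322 + K)*(-266 + K)) = -12 + 4*((-266 + K)*(322 + K)) = -12 + 4*(-266 + K)*(322 + K))
(-66707 + h(617))*(206850 - 109486) = (-66707 + (-342620 + 4*617**2 + 224*617))*(206850 - 109486) = (-66707 + (-342620 + 4*380689 + 138208))*97364 = (-66707 + (-342620 + 1522756 + 138208))*97364 = (-66707 + 1318344)*97364 = 1251637*97364 = 121864384868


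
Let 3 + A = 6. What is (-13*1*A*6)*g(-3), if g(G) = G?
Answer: 702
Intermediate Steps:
A = 3 (A = -3 + 6 = 3)
(-13*1*A*6)*g(-3) = -13*1*3*6*(-3) = -39*6*(-3) = -13*18*(-3) = -234*(-3) = 702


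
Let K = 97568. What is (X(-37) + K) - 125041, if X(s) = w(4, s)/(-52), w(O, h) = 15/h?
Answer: -52858037/1924 ≈ -27473.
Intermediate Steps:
X(s) = -15/(52*s) (X(s) = (15/s)/(-52) = (15/s)*(-1/52) = -15/(52*s))
(X(-37) + K) - 125041 = (-15/52/(-37) + 97568) - 125041 = (-15/52*(-1/37) + 97568) - 125041 = (15/1924 + 97568) - 125041 = 187720847/1924 - 125041 = -52858037/1924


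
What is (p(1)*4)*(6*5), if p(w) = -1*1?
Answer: -120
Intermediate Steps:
p(w) = -1
(p(1)*4)*(6*5) = (-1*4)*(6*5) = -4*30 = -120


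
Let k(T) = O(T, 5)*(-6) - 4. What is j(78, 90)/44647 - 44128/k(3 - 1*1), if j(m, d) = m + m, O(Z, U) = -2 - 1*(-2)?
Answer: 492545860/44647 ≈ 11032.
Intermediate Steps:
O(Z, U) = 0 (O(Z, U) = -2 + 2 = 0)
j(m, d) = 2*m
k(T) = -4 (k(T) = 0*(-6) - 4 = 0 - 4 = -4)
j(78, 90)/44647 - 44128/k(3 - 1*1) = (2*78)/44647 - 44128/(-4) = 156*(1/44647) - 44128*(-¼) = 156/44647 + 11032 = 492545860/44647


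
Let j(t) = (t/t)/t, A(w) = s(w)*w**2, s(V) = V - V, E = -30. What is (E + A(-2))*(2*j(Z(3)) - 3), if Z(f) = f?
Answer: 70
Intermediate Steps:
s(V) = 0
A(w) = 0 (A(w) = 0*w**2 = 0)
j(t) = 1/t
(E + A(-2))*(2*j(Z(3)) - 3) = (-30 + 0)*(2/3 - 3) = -30*(2*(1/3) - 3) = -30*(2/3 - 3) = -30*(-7/3) = 70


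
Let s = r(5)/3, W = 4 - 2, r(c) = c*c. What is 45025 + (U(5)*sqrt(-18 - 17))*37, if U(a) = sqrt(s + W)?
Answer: 45025 + 37*I*sqrt(3255)/3 ≈ 45025.0 + 703.65*I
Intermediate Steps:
r(c) = c**2
W = 2
s = 25/3 (s = 5**2/3 = 25*(1/3) = 25/3 ≈ 8.3333)
U(a) = sqrt(93)/3 (U(a) = sqrt(25/3 + 2) = sqrt(31/3) = sqrt(93)/3)
45025 + (U(5)*sqrt(-18 - 17))*37 = 45025 + ((sqrt(93)/3)*sqrt(-18 - 17))*37 = 45025 + ((sqrt(93)/3)*sqrt(-35))*37 = 45025 + ((sqrt(93)/3)*(I*sqrt(35)))*37 = 45025 + (I*sqrt(3255)/3)*37 = 45025 + 37*I*sqrt(3255)/3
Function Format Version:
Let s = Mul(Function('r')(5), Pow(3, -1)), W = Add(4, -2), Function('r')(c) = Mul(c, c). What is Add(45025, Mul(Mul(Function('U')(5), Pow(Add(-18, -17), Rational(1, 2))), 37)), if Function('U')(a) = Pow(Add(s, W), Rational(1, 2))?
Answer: Add(45025, Mul(Rational(37, 3), I, Pow(3255, Rational(1, 2)))) ≈ Add(45025., Mul(703.65, I))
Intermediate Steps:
Function('r')(c) = Pow(c, 2)
W = 2
s = Rational(25, 3) (s = Mul(Pow(5, 2), Pow(3, -1)) = Mul(25, Rational(1, 3)) = Rational(25, 3) ≈ 8.3333)
Function('U')(a) = Mul(Rational(1, 3), Pow(93, Rational(1, 2))) (Function('U')(a) = Pow(Add(Rational(25, 3), 2), Rational(1, 2)) = Pow(Rational(31, 3), Rational(1, 2)) = Mul(Rational(1, 3), Pow(93, Rational(1, 2))))
Add(45025, Mul(Mul(Function('U')(5), Pow(Add(-18, -17), Rational(1, 2))), 37)) = Add(45025, Mul(Mul(Mul(Rational(1, 3), Pow(93, Rational(1, 2))), Pow(Add(-18, -17), Rational(1, 2))), 37)) = Add(45025, Mul(Mul(Mul(Rational(1, 3), Pow(93, Rational(1, 2))), Pow(-35, Rational(1, 2))), 37)) = Add(45025, Mul(Mul(Mul(Rational(1, 3), Pow(93, Rational(1, 2))), Mul(I, Pow(35, Rational(1, 2)))), 37)) = Add(45025, Mul(Mul(Rational(1, 3), I, Pow(3255, Rational(1, 2))), 37)) = Add(45025, Mul(Rational(37, 3), I, Pow(3255, Rational(1, 2))))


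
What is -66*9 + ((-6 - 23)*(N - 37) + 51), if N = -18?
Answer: 1052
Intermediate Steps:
-66*9 + ((-6 - 23)*(N - 37) + 51) = -66*9 + ((-6 - 23)*(-18 - 37) + 51) = -594 + (-29*(-55) + 51) = -594 + (1595 + 51) = -594 + 1646 = 1052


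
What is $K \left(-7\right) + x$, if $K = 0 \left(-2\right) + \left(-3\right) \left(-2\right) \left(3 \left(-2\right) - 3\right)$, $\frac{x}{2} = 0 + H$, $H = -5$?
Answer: $368$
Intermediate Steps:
$x = -10$ ($x = 2 \left(0 - 5\right) = 2 \left(-5\right) = -10$)
$K = -54$ ($K = 0 + 6 \left(-6 - 3\right) = 0 + 6 \left(-9\right) = 0 - 54 = -54$)
$K \left(-7\right) + x = \left(-54\right) \left(-7\right) - 10 = 378 - 10 = 368$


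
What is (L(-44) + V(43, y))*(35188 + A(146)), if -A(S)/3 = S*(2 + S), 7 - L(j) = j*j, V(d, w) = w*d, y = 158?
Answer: -144179140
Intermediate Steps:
V(d, w) = d*w
L(j) = 7 - j² (L(j) = 7 - j*j = 7 - j²)
A(S) = -3*S*(2 + S)
(L(-44) + V(43, y))*(35188 + A(146)) = ((7 - 1*(-44)²) + 43*158)*(35188 - 3*146*(2 + 146)) = ((7 - 1*1936) + 6794)*(35188 - 3*146*148) = ((7 - 1936) + 6794)*(35188 - 64824) = (-1929 + 6794)*(-29636) = 4865*(-29636) = -144179140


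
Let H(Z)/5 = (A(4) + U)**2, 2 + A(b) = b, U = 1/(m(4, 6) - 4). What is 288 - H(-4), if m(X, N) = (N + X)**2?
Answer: 2467963/9216 ≈ 267.79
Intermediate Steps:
U = 1/96 (U = 1/((6 + 4)**2 - 4) = 1/(10**2 - 4) = 1/(100 - 4) = 1/96 ≈ 0.010417)
A(b) = -2 + b
H(Z) = 186245/9216 (H(Z) = 5*((-2 + 4) + 1/96)**2 = 5*(2 + 1/96)**2 = 5*(193/96)**2 = 5*(37249/9216) = 186245/9216)
288 - H(-4) = 288 - 1*186245/9216 = 288 - 186245/9216 = 2467963/9216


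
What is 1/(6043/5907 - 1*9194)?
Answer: -5907/54302915 ≈ -0.00010878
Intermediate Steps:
1/(6043/5907 - 1*9194) = 1/(6043*(1/5907) - 9194) = 1/(6043/5907 - 9194) = 1/(-54302915/5907) = -5907/54302915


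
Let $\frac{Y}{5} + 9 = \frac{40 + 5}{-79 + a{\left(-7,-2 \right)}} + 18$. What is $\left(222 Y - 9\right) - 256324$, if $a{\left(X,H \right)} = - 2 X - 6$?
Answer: $- \frac{17540303}{71} \approx -2.4705 \cdot 10^{5}$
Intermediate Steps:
$a{\left(X,H \right)} = -6 - 2 X$
$Y = \frac{2970}{71}$ ($Y = -45 + 5 \left(\frac{40 + 5}{-79 - -8} + 18\right) = -45 + 5 \left(\frac{45}{-79 + \left(-6 + 14\right)} + 18\right) = -45 + 5 \left(\frac{45}{-79 + 8} + 18\right) = -45 + 5 \left(\frac{45}{-71} + 18\right) = -45 + 5 \left(45 \left(- \frac{1}{71}\right) + 18\right) = -45 + 5 \left(- \frac{45}{71} + 18\right) = -45 + 5 \cdot \frac{1233}{71} = -45 + \frac{6165}{71} = \frac{2970}{71} \approx 41.831$)
$\left(222 Y - 9\right) - 256324 = \left(222 \cdot \frac{2970}{71} - 9\right) - 256324 = \left(\frac{659340}{71} - 9\right) - 256324 = \frac{658701}{71} - 256324 = - \frac{17540303}{71}$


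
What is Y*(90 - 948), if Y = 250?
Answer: -214500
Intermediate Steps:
Y*(90 - 948) = 250*(90 - 948) = 250*(-858) = -214500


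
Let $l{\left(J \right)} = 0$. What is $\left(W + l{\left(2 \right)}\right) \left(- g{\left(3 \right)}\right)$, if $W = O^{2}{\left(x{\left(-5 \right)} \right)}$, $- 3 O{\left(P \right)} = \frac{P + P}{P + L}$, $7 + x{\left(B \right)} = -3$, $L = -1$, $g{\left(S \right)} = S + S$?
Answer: $- \frac{800}{363} \approx -2.2039$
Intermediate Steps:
$g{\left(S \right)} = 2 S$
$x{\left(B \right)} = -10$ ($x{\left(B \right)} = -7 - 3 = -10$)
$O{\left(P \right)} = - \frac{2 P}{3 \left(-1 + P\right)}$ ($O{\left(P \right)} = - \frac{\left(P + P\right) \frac{1}{P - 1}}{3} = - \frac{2 P \frac{1}{-1 + P}}{3} = - \frac{2 P}{3 \left(-1 + P\right)}$)
$W = \frac{400}{1089}$ ($W = \left(\left(-2\right) \left(-10\right) \frac{1}{-3 + 3 \left(-10\right)}\right)^{2} = \left(\left(-2\right) \left(-10\right) \frac{1}{-3 - 30}\right)^{2} = \left(\left(-2\right) \left(-10\right) \frac{1}{-33}\right)^{2} = \left(\left(-2\right) \left(-10\right) \left(- \frac{1}{33}\right)\right)^{2} = \left(- \frac{20}{33}\right)^{2} = \frac{400}{1089} \approx 0.36731$)
$\left(W + l{\left(2 \right)}\right) \left(- g{\left(3 \right)}\right) = \left(\frac{400}{1089} + 0\right) \left(- 2 \cdot 3\right) = \frac{400 \left(\left(-1\right) 6\right)}{1089} = \frac{400}{1089} \left(-6\right) = - \frac{800}{363}$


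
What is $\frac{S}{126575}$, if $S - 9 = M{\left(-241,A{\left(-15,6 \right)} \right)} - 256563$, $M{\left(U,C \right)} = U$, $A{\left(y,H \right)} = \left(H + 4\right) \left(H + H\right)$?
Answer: $- \frac{51359}{25315} \approx -2.0288$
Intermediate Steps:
$A{\left(y,H \right)} = 2 H \left(4 + H\right)$ ($A{\left(y,H \right)} = \left(4 + H\right) 2 H = 2 H \left(4 + H\right)$)
$S = -256795$ ($S = 9 - 256804 = -256795$)
$\frac{S}{126575} = - \frac{256795}{126575} = \left(-256795\right) \frac{1}{126575} = - \frac{51359}{25315}$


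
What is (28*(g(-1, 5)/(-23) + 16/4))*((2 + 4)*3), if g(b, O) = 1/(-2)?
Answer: 46620/23 ≈ 2027.0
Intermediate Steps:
g(b, O) = -1/2
(28*(g(-1, 5)/(-23) + 16/4))*((2 + 4)*3) = (28*(-1/2/(-23) + 16/4))*((2 + 4)*3) = (28*(-1/2*(-1/23) + 16*(1/4)))*(6*3) = (28*(1/46 + 4))*18 = (28*(185/46))*18 = (2590/23)*18 = 46620/23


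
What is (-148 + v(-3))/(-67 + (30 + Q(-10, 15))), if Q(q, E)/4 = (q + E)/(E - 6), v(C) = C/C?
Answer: 1323/313 ≈ 4.2268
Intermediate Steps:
v(C) = 1
Q(q, E) = 4*(E + q)/(-6 + E) (Q(q, E) = 4*((q + E)/(E - 6)) = 4*((E + q)/(-6 + E)) = 4*(E + q)/(-6 + E))
(-148 + v(-3))/(-67 + (30 + Q(-10, 15))) = (-148 + 1)/(-67 + (30 + 4*(15 - 10)/(-6 + 15))) = -147/(-67 + (30 + 4*5/9)) = -147/(-67 + (30 + 4*(1/9)*5)) = -147/(-67 + (30 + 20/9)) = -147/(-67 + 290/9) = -147/(-313/9) = -147*(-9/313) = 1323/313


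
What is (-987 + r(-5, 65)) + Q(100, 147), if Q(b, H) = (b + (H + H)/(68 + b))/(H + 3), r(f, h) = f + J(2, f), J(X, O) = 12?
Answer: -587593/600 ≈ -979.32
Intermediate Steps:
r(f, h) = 12 + f (r(f, h) = f + 12 = 12 + f)
Q(b, H) = (b + 2*H/(68 + b))/(3 + H) (Q(b, H) = (b + (2*H)/(68 + b))/(3 + H) = (b + 2*H/(68 + b))/(3 + H))
(-987 + r(-5, 65)) + Q(100, 147) = (-987 + (12 - 5)) + (100² + 2*147 + 68*100)/(204 + 3*100 + 68*147 + 147*100) = (-987 + 7) + (10000 + 294 + 6800)/(204 + 300 + 9996 + 14700) = -980 + 17094/25200 = -980 + (1/25200)*17094 = -980 + 407/600 = -587593/600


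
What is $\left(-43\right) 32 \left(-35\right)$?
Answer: $48160$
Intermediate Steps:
$\left(-43\right) 32 \left(-35\right) = \left(-1376\right) \left(-35\right) = 48160$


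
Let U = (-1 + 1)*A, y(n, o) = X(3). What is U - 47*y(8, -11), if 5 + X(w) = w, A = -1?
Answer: 94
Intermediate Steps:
X(w) = -5 + w
y(n, o) = -2 (y(n, o) = -5 + 3 = -2)
U = 0 (U = (-1 + 1)*(-1) = 0*(-1) = 0)
U - 47*y(8, -11) = 0 - 47*(-2) = 0 + 94 = 94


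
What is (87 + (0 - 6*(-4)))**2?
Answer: 12321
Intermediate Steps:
(87 + (0 - 6*(-4)))**2 = (87 + (0 + 24))**2 = (87 + 24)**2 = 111**2 = 12321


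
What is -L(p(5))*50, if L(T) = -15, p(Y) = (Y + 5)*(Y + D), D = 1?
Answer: 750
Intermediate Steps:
p(Y) = (1 + Y)*(5 + Y) (p(Y) = (Y + 5)*(Y + 1) = (5 + Y)*(1 + Y) = (1 + Y)*(5 + Y))
-L(p(5))*50 = -1*(-15)*50 = 15*50 = 750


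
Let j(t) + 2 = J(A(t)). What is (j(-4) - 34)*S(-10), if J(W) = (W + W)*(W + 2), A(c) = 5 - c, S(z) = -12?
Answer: -1944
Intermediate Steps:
J(W) = 2*W*(2 + W) (J(W) = (2*W)*(2 + W) = 2*W*(2 + W))
j(t) = -2 + 2*(5 - t)*(7 - t) (j(t) = -2 + 2*(5 - t)*(2 + (5 - t)) = -2 + 2*(5 - t)*(7 - t))
(j(-4) - 34)*S(-10) = ((-2 + 2*(-7 - 4)*(-5 - 4)) - 34)*(-12) = ((-2 + 2*(-11)*(-9)) - 34)*(-12) = ((-2 + 198) - 34)*(-12) = (196 - 34)*(-12) = 162*(-12) = -1944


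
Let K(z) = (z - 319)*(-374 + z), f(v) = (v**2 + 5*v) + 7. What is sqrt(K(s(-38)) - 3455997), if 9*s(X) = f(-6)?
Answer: 47*I*sqrt(122387)/9 ≈ 1826.9*I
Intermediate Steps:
f(v) = 7 + v**2 + 5*v
s(X) = 13/9 (s(X) = (7 + (-6)**2 + 5*(-6))/9 = (7 + 36 - 30)/9 = (1/9)*13 = 13/9)
K(z) = (-374 + z)*(-319 + z) (K(z) = (-319 + z)*(-374 + z) = (-374 + z)*(-319 + z))
sqrt(K(s(-38)) - 3455997) = sqrt((119306 + (13/9)**2 - 693*13/9) - 3455997) = sqrt((119306 + 169/81 - 1001) - 3455997) = sqrt(9582874/81 - 3455997) = sqrt(-270352883/81) = 47*I*sqrt(122387)/9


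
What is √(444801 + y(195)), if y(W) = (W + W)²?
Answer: √596901 ≈ 772.59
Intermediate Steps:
y(W) = 4*W² (y(W) = (2*W)² = 4*W²)
√(444801 + y(195)) = √(444801 + 4*195²) = √(444801 + 4*38025) = √(444801 + 152100) = √596901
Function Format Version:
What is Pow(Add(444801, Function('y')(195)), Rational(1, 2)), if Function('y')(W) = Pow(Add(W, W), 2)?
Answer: Pow(596901, Rational(1, 2)) ≈ 772.59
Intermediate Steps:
Function('y')(W) = Mul(4, Pow(W, 2)) (Function('y')(W) = Pow(Mul(2, W), 2) = Mul(4, Pow(W, 2)))
Pow(Add(444801, Function('y')(195)), Rational(1, 2)) = Pow(Add(444801, Mul(4, Pow(195, 2))), Rational(1, 2)) = Pow(Add(444801, Mul(4, 38025)), Rational(1, 2)) = Pow(Add(444801, 152100), Rational(1, 2)) = Pow(596901, Rational(1, 2))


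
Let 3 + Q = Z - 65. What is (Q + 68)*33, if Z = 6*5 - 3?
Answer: 891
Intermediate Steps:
Z = 27 (Z = 30 - 3 = 27)
Q = -41 (Q = -3 + (27 - 65) = -3 - 38 = -41)
(Q + 68)*33 = (-41 + 68)*33 = 27*33 = 891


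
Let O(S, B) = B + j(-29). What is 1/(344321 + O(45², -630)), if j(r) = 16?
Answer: 1/343707 ≈ 2.9095e-6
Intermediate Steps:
O(S, B) = 16 + B (O(S, B) = B + 16 = 16 + B)
1/(344321 + O(45², -630)) = 1/(344321 + (16 - 630)) = 1/(344321 - 614) = 1/343707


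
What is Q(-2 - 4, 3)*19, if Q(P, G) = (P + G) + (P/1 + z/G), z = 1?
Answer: -494/3 ≈ -164.67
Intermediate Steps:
Q(P, G) = G + 1/G + 2*P (Q(P, G) = (P + G) + (P/1 + 1/G) = (G + P) + (P*1 + 1/G) = (G + P) + (P + 1/G) = G + 1/G + 2*P)
Q(-2 - 4, 3)*19 = (3 + 1/3 + 2*(-2 - 4))*19 = (3 + ⅓ + 2*(-6))*19 = (3 + ⅓ - 12)*19 = -26/3*19 = -494/3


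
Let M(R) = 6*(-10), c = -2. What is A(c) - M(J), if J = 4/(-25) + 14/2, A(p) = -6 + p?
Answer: 52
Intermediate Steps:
J = 171/25 (J = 4*(-1/25) + 14*(½) = -4/25 + 7 = 171/25 ≈ 6.8400)
M(R) = -60
A(c) - M(J) = (-6 - 2) - 1*(-60) = -8 + 60 = 52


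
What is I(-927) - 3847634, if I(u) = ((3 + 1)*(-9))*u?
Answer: -3814262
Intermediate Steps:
I(u) = -36*u (I(u) = (4*(-9))*u = -36*u)
I(-927) - 3847634 = -36*(-927) - 3847634 = 33372 - 3847634 = -3814262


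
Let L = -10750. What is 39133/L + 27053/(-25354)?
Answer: -320749458/68138875 ≈ -4.7073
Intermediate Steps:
39133/L + 27053/(-25354) = 39133/(-10750) + 27053/(-25354) = 39133*(-1/10750) + 27053*(-1/25354) = -39133/10750 - 27053/25354 = -320749458/68138875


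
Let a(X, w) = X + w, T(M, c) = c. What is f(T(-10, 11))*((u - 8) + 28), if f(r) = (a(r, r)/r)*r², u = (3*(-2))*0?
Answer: 4840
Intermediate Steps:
u = 0 (u = -6*0 = 0)
f(r) = 2*r² (f(r) = ((r + r)/r)*r² = ((2*r)/r)*r² = 2*r²)
f(T(-10, 11))*((u - 8) + 28) = (2*11²)*((0 - 8) + 28) = (2*121)*(-8 + 28) = 242*20 = 4840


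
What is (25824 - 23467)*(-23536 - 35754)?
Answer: -139746530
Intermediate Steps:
(25824 - 23467)*(-23536 - 35754) = 2357*(-59290) = -139746530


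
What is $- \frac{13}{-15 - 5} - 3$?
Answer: $- \frac{47}{20} \approx -2.35$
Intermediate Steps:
$- \frac{13}{-15 - 5} - 3 = - \frac{13}{-20} - 3 = \left(-13\right) \left(- \frac{1}{20}\right) - 3 = \frac{13}{20} - 3 = - \frac{47}{20}$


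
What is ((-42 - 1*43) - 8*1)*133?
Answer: -12369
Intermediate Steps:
((-42 - 1*43) - 8*1)*133 = ((-42 - 43) - 8)*133 = (-85 - 8)*133 = -93*133 = -12369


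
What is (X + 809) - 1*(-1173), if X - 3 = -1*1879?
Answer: 106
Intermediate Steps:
X = -1876 (X = 3 - 1*1879 = 3 - 1879 = -1876)
(X + 809) - 1*(-1173) = (-1876 + 809) - 1*(-1173) = -1067 + 1173 = 106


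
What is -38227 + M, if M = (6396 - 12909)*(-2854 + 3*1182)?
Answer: -4545223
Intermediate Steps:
M = -4506996 (M = -6513*(-2854 + 3546) = -6513*692 = -4506996)
-38227 + M = -38227 - 4506996 = -4545223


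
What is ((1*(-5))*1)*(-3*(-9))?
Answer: -135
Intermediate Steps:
((1*(-5))*1)*(-3*(-9)) = -5*1*27 = -5*27 = -135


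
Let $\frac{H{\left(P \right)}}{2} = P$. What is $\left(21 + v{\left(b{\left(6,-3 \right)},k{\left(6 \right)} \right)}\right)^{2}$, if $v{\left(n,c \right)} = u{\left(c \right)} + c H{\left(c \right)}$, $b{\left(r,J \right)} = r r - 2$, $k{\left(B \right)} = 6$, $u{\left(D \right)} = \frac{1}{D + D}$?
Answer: $\frac{1247689}{144} \approx 8664.5$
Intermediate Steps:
$u{\left(D \right)} = \frac{1}{2 D}$
$H{\left(P \right)} = 2 P$
$b{\left(r,J \right)} = -2 + r^{2}$ ($b{\left(r,J \right)} = r^{2} - 2 = -2 + r^{2}$)
$v{\left(n,c \right)} = \frac{1}{2 c} + 2 c^{2}$ ($v{\left(n,c \right)} = \frac{1}{2 c} + c 2 c = \frac{1}{2 c} + 2 c^{2}$)
$\left(21 + v{\left(b{\left(6,-3 \right)},k{\left(6 \right)} \right)}\right)^{2} = \left(21 + \frac{1 + 4 \cdot 6^{3}}{2 \cdot 6}\right)^{2} = \left(21 + \frac{1}{2} \cdot \frac{1}{6} \left(1 + 4 \cdot 216\right)\right)^{2} = \left(21 + \frac{1}{2} \cdot \frac{1}{6} \left(1 + 864\right)\right)^{2} = \left(21 + \frac{1}{2} \cdot \frac{1}{6} \cdot 865\right)^{2} = \left(21 + \frac{865}{12}\right)^{2} = \left(\frac{1117}{12}\right)^{2} = \frac{1247689}{144}$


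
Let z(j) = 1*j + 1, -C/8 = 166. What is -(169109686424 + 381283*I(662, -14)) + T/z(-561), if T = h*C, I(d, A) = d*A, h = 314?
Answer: -5795158419238/35 ≈ -1.6558e+11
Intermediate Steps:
C = -1328 (C = -8*166 = -1328)
I(d, A) = A*d
T = -416992 (T = 314*(-1328) = -416992)
z(j) = 1 + j (z(j) = j + 1 = 1 + j)
-(169109686424 + 381283*I(662, -14)) + T/z(-561) = -381283/(1/(-14*662 + 443528)) - 416992/(1 - 561) = -381283/(1/(-9268 + 443528)) - 416992/(-560) = -381283/(1/434260) - 416992*(-1/560) = -381283/1/434260 + 26062/35 = -381283*434260 + 26062/35 = -165575955580 + 26062/35 = -5795158419238/35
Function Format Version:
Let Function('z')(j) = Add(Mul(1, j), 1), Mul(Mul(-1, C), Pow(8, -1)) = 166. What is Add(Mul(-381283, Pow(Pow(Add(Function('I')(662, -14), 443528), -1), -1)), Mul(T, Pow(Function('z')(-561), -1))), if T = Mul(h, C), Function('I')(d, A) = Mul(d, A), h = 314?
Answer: Rational(-5795158419238, 35) ≈ -1.6558e+11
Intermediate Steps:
C = -1328 (C = Mul(-8, 166) = -1328)
Function('I')(d, A) = Mul(A, d)
T = -416992 (T = Mul(314, -1328) = -416992)
Function('z')(j) = Add(1, j) (Function('z')(j) = Add(j, 1) = Add(1, j))
Add(Mul(-381283, Pow(Pow(Add(Function('I')(662, -14), 443528), -1), -1)), Mul(T, Pow(Function('z')(-561), -1))) = Add(Mul(-381283, Pow(Pow(Add(Mul(-14, 662), 443528), -1), -1)), Mul(-416992, Pow(Add(1, -561), -1))) = Add(Mul(-381283, Pow(Pow(Add(-9268, 443528), -1), -1)), Mul(-416992, Pow(-560, -1))) = Add(Mul(-381283, Pow(Pow(434260, -1), -1)), Mul(-416992, Rational(-1, 560))) = Add(Mul(-381283, Pow(Rational(1, 434260), -1)), Rational(26062, 35)) = Add(Mul(-381283, 434260), Rational(26062, 35)) = Add(-165575955580, Rational(26062, 35)) = Rational(-5795158419238, 35)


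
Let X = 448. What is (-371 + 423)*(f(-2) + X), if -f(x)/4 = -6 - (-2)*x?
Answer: 25376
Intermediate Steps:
f(x) = 24 - 8*x (f(x) = -4*(-6 - (-2)*x) = -4*(-6 + 2*x) = 24 - 8*x)
(-371 + 423)*(f(-2) + X) = (-371 + 423)*((24 - 8*(-2)) + 448) = 52*((24 + 16) + 448) = 52*(40 + 448) = 52*488 = 25376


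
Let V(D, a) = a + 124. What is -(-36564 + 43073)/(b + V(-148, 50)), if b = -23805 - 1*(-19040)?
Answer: 6509/4591 ≈ 1.4178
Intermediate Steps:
b = -4765 (b = -23805 + 19040 = -4765)
V(D, a) = 124 + a
-(-36564 + 43073)/(b + V(-148, 50)) = -(-36564 + 43073)/(-4765 + (124 + 50)) = -6509/(-4765 + 174) = -6509/(-4591) = -6509*(-1)/4591 = -1*(-6509/4591) = 6509/4591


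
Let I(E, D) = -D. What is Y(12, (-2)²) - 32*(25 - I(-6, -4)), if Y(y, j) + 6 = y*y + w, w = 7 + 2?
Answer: -525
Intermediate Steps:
w = 9
Y(y, j) = 3 + y² (Y(y, j) = -6 + (y*y + 9) = -6 + (y² + 9) = -6 + (9 + y²) = 3 + y²)
Y(12, (-2)²) - 32*(25 - I(-6, -4)) = (3 + 12²) - 32*(25 - (-1)*(-4)) = (3 + 144) - 32*(25 - 1*4) = 147 - 32*(25 - 4) = 147 - 32*21 = 147 - 672 = -525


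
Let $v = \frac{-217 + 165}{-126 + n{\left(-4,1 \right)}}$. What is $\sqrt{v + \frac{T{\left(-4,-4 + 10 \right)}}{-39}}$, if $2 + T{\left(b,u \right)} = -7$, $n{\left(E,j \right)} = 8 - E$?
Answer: $\frac{\sqrt{377169}}{741} \approx 0.8288$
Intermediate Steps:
$T{\left(b,u \right)} = -9$ ($T{\left(b,u \right)} = -2 - 7 = -9$)
$v = \frac{26}{57}$ ($v = \frac{-217 + 165}{-126 + \left(8 - -4\right)} = - \frac{52}{-126 + \left(8 + 4\right)} = - \frac{52}{-126 + 12} = - \frac{52}{-114} = \left(-52\right) \left(- \frac{1}{114}\right) = \frac{26}{57} \approx 0.45614$)
$\sqrt{v + \frac{T{\left(-4,-4 + 10 \right)}}{-39}} = \sqrt{\frac{26}{57} - \frac{9}{-39}} = \sqrt{\frac{26}{57} - - \frac{3}{13}} = \sqrt{\frac{26}{57} + \frac{3}{13}} = \sqrt{\frac{509}{741}} = \frac{\sqrt{377169}}{741}$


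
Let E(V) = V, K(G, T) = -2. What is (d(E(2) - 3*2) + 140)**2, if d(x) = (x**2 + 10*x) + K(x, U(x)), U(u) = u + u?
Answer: 12996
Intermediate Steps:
U(u) = 2*u
d(x) = -2 + x**2 + 10*x (d(x) = (x**2 + 10*x) - 2 = -2 + x**2 + 10*x)
(d(E(2) - 3*2) + 140)**2 = ((-2 + (2 - 3*2)**2 + 10*(2 - 3*2)) + 140)**2 = ((-2 + (2 - 6)**2 + 10*(2 - 6)) + 140)**2 = ((-2 + (-4)**2 + 10*(-4)) + 140)**2 = ((-2 + 16 - 40) + 140)**2 = (-26 + 140)**2 = 114**2 = 12996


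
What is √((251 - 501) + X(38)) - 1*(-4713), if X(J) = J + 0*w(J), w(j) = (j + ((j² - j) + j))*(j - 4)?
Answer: 4713 + 2*I*√53 ≈ 4713.0 + 14.56*I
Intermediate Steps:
w(j) = (-4 + j)*(j + j²) (w(j) = (j + j²)*(-4 + j) = (-4 + j)*(j + j²))
X(J) = J (X(J) = J + 0*(J*(-4 + J² - 3*J)) = J + 0 = J)
√((251 - 501) + X(38)) - 1*(-4713) = √((251 - 501) + 38) - 1*(-4713) = √(-250 + 38) + 4713 = √(-212) + 4713 = 2*I*√53 + 4713 = 4713 + 2*I*√53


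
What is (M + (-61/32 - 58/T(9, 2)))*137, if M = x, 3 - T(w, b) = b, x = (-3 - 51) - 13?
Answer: -556357/32 ≈ -17386.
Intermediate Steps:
x = -67 (x = -54 - 13 = -67)
T(w, b) = 3 - b
M = -67
(M + (-61/32 - 58/T(9, 2)))*137 = (-67 + (-61/32 - 58/(3 - 1*2)))*137 = (-67 + (-61*1/32 - 58/(3 - 2)))*137 = (-67 + (-61/32 - 58/1))*137 = (-67 + (-61/32 - 58*1))*137 = (-67 + (-61/32 - 58))*137 = (-67 - 1917/32)*137 = -4061/32*137 = -556357/32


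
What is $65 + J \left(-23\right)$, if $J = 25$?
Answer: $-510$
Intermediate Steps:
$65 + J \left(-23\right) = 65 + 25 \left(-23\right) = 65 - 575 = -510$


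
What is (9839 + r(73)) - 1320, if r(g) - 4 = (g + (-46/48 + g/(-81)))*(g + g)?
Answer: 6126679/324 ≈ 18910.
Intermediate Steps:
r(g) = 4 + 2*g*(-23/24 + 80*g/81) (r(g) = 4 + (g + (-46/48 + g/(-81)))*(g + g) = 4 + (g + (-46*1/48 + g*(-1/81)))*(2*g) = 4 + (g + (-23/24 - g/81))*(2*g) = 4 + (-23/24 + 80*g/81)*(2*g) = 4 + 2*g*(-23/24 + 80*g/81))
(9839 + r(73)) - 1320 = (9839 + (4 - 23/12*73 + (160/81)*73²)) - 1320 = (9839 + (4 - 1679/12 + (160/81)*5329)) - 1320 = (9839 + (4 - 1679/12 + 852640/81)) - 1320 = (9839 + 3366523/324) - 1320 = 6554359/324 - 1320 = 6126679/324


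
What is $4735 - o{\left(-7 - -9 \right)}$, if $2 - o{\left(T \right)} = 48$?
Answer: $4781$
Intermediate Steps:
$o{\left(T \right)} = -46$ ($o{\left(T \right)} = 2 - 48 = -46$)
$4735 - o{\left(-7 - -9 \right)} = 4735 - -46 = 4735 + 46 = 4781$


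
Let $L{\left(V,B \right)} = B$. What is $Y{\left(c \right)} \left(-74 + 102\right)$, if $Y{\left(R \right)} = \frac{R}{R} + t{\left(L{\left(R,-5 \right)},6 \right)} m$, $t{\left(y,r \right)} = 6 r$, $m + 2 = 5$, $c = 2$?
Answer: $3052$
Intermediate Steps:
$m = 3$ ($m = -2 + 5 = 3$)
$Y{\left(R \right)} = 109$ ($Y{\left(R \right)} = \frac{R}{R} + 6 \cdot 6 \cdot 3 = 1 + 36 \cdot 3 = 1 + 108 = 109$)
$Y{\left(c \right)} \left(-74 + 102\right) = 109 \left(-74 + 102\right) = 109 \cdot 28 = 3052$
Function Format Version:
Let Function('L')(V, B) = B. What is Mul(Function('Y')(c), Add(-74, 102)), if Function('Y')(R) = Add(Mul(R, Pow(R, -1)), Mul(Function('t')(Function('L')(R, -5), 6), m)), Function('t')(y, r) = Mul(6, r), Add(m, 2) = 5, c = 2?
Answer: 3052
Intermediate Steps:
m = 3 (m = Add(-2, 5) = 3)
Function('Y')(R) = 109 (Function('Y')(R) = Add(Mul(R, Pow(R, -1)), Mul(Mul(6, 6), 3)) = Add(1, Mul(36, 3)) = Add(1, 108) = 109)
Mul(Function('Y')(c), Add(-74, 102)) = Mul(109, Add(-74, 102)) = Mul(109, 28) = 3052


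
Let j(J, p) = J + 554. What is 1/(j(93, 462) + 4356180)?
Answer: 1/4356827 ≈ 2.2952e-7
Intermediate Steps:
j(J, p) = 554 + J
1/(j(93, 462) + 4356180) = 1/((554 + 93) + 4356180) = 1/(647 + 4356180) = 1/4356827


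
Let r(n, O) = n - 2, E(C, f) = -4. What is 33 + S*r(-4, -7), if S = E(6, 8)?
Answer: 57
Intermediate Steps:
r(n, O) = -2 + n
S = -4
33 + S*r(-4, -7) = 33 - 4*(-2 - 4) = 33 - 4*(-6) = 33 + 24 = 57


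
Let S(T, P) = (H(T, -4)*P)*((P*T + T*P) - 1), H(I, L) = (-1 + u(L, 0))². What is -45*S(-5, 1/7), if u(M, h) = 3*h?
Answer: 765/49 ≈ 15.612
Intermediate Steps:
H(I, L) = 1 (H(I, L) = (-1 + 3*0)² = (-1 + 0)² = (-1)² = 1)
S(T, P) = P*(-1 + 2*P*T) (S(T, P) = (1*P)*((P*T + T*P) - 1) = P*((P*T + P*T) - 1) = P*(2*P*T - 1) = P*(-1 + 2*P*T))
-45*S(-5, 1/7) = -45*(-1 + 2*(-5)/7)/7 = -45*(-1 + 2*(⅐)*(-5))/7 = -45*(-1 - 10/7)/7 = -45*(-17)/(7*7) = -45*(-17/49) = 765/49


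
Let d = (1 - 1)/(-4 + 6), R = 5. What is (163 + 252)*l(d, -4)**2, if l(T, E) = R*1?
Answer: 10375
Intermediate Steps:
d = 0 (d = 0/2 = 0*(1/2) = 0)
l(T, E) = 5 (l(T, E) = 5*1 = 5)
(163 + 252)*l(d, -4)**2 = (163 + 252)*5**2 = 415*25 = 10375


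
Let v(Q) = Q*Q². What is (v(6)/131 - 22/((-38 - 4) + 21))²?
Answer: 55026724/7568001 ≈ 7.2710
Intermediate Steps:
v(Q) = Q³
(v(6)/131 - 22/((-38 - 4) + 21))² = (6³/131 - 22/((-38 - 4) + 21))² = (216*(1/131) - 22/(-42 + 21))² = (216/131 - 22/(-21))² = (216/131 - 22*(-1/21))² = (216/131 + 22/21)² = (7418/2751)² = 55026724/7568001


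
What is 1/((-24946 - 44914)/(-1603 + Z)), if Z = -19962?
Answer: 4313/13972 ≈ 0.30869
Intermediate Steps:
1/((-24946 - 44914)/(-1603 + Z)) = 1/((-24946 - 44914)/(-1603 - 19962)) = 1/(-69860/(-21565)) = 1/(-69860*(-1/21565)) = 1/(13972/4313) = 4313/13972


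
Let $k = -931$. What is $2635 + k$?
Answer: $1704$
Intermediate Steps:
$2635 + k = 2635 - 931 = 1704$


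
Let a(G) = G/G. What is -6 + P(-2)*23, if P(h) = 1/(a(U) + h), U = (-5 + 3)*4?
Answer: -29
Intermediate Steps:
U = -8 (U = -2*4 = -8)
a(G) = 1
P(h) = 1/(1 + h)
-6 + P(-2)*23 = -6 + 23/(1 - 2) = -6 + 23/(-1) = -6 - 1*23 = -6 - 23 = -29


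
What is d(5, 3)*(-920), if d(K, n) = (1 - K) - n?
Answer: 6440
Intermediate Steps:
d(K, n) = 1 - K - n
d(5, 3)*(-920) = (1 - 1*5 - 1*3)*(-920) = (1 - 5 - 3)*(-920) = -7*(-920) = 6440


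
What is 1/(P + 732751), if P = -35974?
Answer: 1/696777 ≈ 1.4352e-6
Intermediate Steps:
1/(P + 732751) = 1/(-35974 + 732751) = 1/696777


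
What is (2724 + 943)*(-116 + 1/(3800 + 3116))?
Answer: -154835215/364 ≈ -4.2537e+5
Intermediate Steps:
(2724 + 943)*(-116 + 1/(3800 + 3116)) = 3667*(-116 + 1/6916) = 3667*(-802255/6916) = -154835215/364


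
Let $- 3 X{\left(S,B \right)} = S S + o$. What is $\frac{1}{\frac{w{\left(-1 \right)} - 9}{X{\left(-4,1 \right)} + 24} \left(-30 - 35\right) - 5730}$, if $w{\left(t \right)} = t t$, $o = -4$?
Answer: $- \frac{1}{5704} \approx -0.00017532$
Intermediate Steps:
$w{\left(t \right)} = t^{2}$
$X{\left(S,B \right)} = \frac{4}{3} - \frac{S^{2}}{3}$ ($X{\left(S,B \right)} = - \frac{S S - 4}{3} = - \frac{S^{2} - 4}{3} = - \frac{-4 + S^{2}}{3} = \frac{4}{3} - \frac{S^{2}}{3}$)
$\frac{1}{\frac{w{\left(-1 \right)} - 9}{X{\left(-4,1 \right)} + 24} \left(-30 - 35\right) - 5730} = \frac{1}{\frac{\left(-1\right)^{2} - 9}{\left(\frac{4}{3} - \frac{\left(-4\right)^{2}}{3}\right) + 24} \left(-30 - 35\right) - 5730} = \frac{1}{\frac{1 - 9}{\left(\frac{4}{3} - \frac{16}{3}\right) + 24} \left(-65\right) - 5730} = \frac{1}{- \frac{8}{\left(\frac{4}{3} - \frac{16}{3}\right) + 24} \left(-65\right) - 5730} = \frac{1}{- \frac{8}{-4 + 24} \left(-65\right) - 5730} = \frac{1}{- \frac{8}{20} \left(-65\right) - 5730} = \frac{1}{\left(-8\right) \frac{1}{20} \left(-65\right) - 5730} = \frac{1}{\left(- \frac{2}{5}\right) \left(-65\right) - 5730} = \frac{1}{26 - 5730} = \frac{1}{-5704} = - \frac{1}{5704}$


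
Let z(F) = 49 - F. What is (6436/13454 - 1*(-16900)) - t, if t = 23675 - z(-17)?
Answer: -45128225/6727 ≈ -6708.5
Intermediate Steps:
t = 23609 (t = 23675 - (49 - 1*(-17)) = 23675 - (49 + 17) = 23675 - 1*66 = 23675 - 66 = 23609)
(6436/13454 - 1*(-16900)) - t = (6436/13454 - 1*(-16900)) - 1*23609 = (6436*(1/13454) + 16900) - 23609 = (3218/6727 + 16900) - 23609 = 113689518/6727 - 23609 = -45128225/6727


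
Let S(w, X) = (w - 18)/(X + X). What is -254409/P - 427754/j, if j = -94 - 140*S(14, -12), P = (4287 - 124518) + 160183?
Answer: 36348957/9988 ≈ 3639.3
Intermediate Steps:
S(w, X) = (-18 + w)/(2*X) (S(w, X) = (-18 + w)/((2*X)) = (-18 + w)*(1/(2*X)) = (-18 + w)/(2*X))
P = 39952 (P = -120231 + 160183 = 39952)
j = -352/3 (j = -94 - 70*(-18 + 14)/(-12) = -94 - 70*(-1)*(-4)/12 = -94 - 140*⅙ = -94 - 70/3 = -352/3 ≈ -117.33)
-254409/P - 427754/j = -254409/39952 - 427754/(-352/3) = -254409*1/39952 - 427754*(-3/352) = -254409/39952 + 641631/176 = 36348957/9988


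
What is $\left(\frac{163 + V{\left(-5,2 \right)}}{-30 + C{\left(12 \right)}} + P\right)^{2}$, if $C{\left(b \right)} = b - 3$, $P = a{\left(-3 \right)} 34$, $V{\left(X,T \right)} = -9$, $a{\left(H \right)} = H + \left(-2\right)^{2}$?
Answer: $\frac{6400}{9} \approx 711.11$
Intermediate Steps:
$a{\left(H \right)} = 4 + H$ ($a{\left(H \right)} = H + 4 = 4 + H$)
$P = 34$ ($P = \left(4 - 3\right) 34 = 1 \cdot 34 = 34$)
$C{\left(b \right)} = -3 + b$
$\left(\frac{163 + V{\left(-5,2 \right)}}{-30 + C{\left(12 \right)}} + P\right)^{2} = \left(\frac{163 - 9}{-30 + \left(-3 + 12\right)} + 34\right)^{2} = \left(\frac{154}{-30 + 9} + 34\right)^{2} = \left(\frac{154}{-21} + 34\right)^{2} = \left(154 \left(- \frac{1}{21}\right) + 34\right)^{2} = \left(- \frac{22}{3} + 34\right)^{2} = \left(\frac{80}{3}\right)^{2} = \frac{6400}{9}$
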